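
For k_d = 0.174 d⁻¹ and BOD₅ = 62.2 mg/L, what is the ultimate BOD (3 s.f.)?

BOD₅ = L₀(1 − e^(−5k_d)) ⇒ L₀ = BOD₅ / (1 − e^(−5×0.174))
= 62.2 / (1 − 0.4190) = 62.2 / 0.5810 = 107.0 mg/L.

L₀ ≈ 107 mg/L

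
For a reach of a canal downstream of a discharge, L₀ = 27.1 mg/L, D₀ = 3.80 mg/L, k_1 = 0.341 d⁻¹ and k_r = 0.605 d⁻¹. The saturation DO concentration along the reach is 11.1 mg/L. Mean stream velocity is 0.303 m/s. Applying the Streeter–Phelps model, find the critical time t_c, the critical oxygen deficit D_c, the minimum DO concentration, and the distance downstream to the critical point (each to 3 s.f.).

t_c = [1/(k_r−k_1)] ln[(k_r/k_1)(1 − D₀(k_r−k_1)/(k_1 L₀))]
= [1/(0.605−0.341)] ln[(0.605/0.341)(1 − 3.80×0.2640/(0.341×27.1))]
= (1/0.2640) ln[1.774 × 0.8914] = 3.788 × ln(1.582) = 3.788 × 0.4584 = 1.736 d.
L(t_c) = L₀ e^(−k_1 t_c) = 27.1 × 0.5531 = 14.99 mg/L, and at the critical point k_r D_c = k_1 L, so D_c = (0.341/0.605) × 14.99 = 8.449 mg/L.
Minimum DO = C_s − D_c = 11.1 − 8.449 = 2.651 mg/L.
x_c = v t_c = 0.303 m/s × 1.736 d × 86400 s/d = 45460 m ≈ 45.5 km.

t_c ≈ 1.74 d; D_c ≈ 8.45 mg/L; min DO ≈ 2.65 mg/L; x_c ≈ 45.5 km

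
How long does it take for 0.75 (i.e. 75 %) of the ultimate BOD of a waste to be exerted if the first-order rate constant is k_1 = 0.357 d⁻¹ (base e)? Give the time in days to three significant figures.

y/L₀ = 1 − e^(−k_1 t) = 0.75 ⇒ e^(−k_1 t) = 0.250
t = −ln(0.250) / 0.357 = 1.386 / 0.357 = 3.883 d.

t ≈ 3.88 d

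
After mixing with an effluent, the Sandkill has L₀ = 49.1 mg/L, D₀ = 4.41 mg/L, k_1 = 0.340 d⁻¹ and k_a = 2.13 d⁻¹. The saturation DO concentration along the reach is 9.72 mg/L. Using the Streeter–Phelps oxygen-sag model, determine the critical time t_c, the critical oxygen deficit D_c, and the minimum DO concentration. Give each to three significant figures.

t_c ≈ 0.667 d; D_c ≈ 6.25 mg/L; min DO ≈ 3.47 mg/L

With k_a/k_1 = 6.265 and 1 − D₀(k_a−k_1)/(k_1 L₀) = 0.5271,
t_c = ln(6.265 × 0.5271) / (2.13 − 0.340) = ln(3.302) / 1.790 = 1.195/1.790 = 0.6674 d.
D_c = (k_1/k_a) L₀ e^(−k_1 t_c) = (0.340/2.13) × 49.1 × e^(−0.340×0.6674) = 0.1596 × 49.1 × 0.7970 = 6.246 mg/L.
Minimum DO = C_s − D_c = 9.72 − 6.246 = 3.474 mg/L.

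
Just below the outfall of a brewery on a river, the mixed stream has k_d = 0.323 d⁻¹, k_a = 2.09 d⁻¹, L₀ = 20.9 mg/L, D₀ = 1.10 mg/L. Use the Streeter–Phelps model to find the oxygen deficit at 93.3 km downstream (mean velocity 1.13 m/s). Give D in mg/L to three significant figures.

D ≈ 2.44 mg/L

Travel time t = x/v = 93.3 km / (1.13 m/s) = 93300 m / 1.13 m/s = 82570 s = 0.9556 d.
k_d L₀/(k_a−k_d) = 0.323×20.9/(2.09−0.323) = 6.751/1.767 = 3.820 mg/L.
e^(−k_d t) = e^(−0.323×0.9556) = 0.7344; e^(−k_a t) = e^(−2.09×0.9556) = 0.1357.
D = 3.820 × (0.7344 − 0.1357) + 1.10 × 0.1357 = 2.287 + 0.1493 = 2.437 mg/L.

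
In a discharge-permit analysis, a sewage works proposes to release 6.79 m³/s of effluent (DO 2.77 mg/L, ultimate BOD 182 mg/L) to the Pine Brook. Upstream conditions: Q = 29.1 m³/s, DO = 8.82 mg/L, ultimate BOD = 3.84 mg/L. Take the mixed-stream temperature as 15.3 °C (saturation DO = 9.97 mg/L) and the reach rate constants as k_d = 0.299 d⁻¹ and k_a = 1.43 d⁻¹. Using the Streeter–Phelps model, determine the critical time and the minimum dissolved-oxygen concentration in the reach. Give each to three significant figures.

t_c ≈ 1.15 d; minimum DO ≈ 4.41 mg/L

Mixed DO = (29.1×8.82 + 6.79×2.77)/(29.1+6.79) = 275.5/35.89 = 7.675 mg/L.
Mixed L₀ = (29.1×3.84 + 6.79×182)/(35.89) = 1348/35.89 = 37.55 mg/L.
Initial deficit D₀ = C_s − DO₀ = 9.97 − 7.675 = 2.295 mg/L.
t_c = (1/1.131) ln[(1.43/0.299)(1 − 2.295×1.131/(0.299×37.55))] = 0.8842 × ln(3.677) = 1.151 d.
D_c = (0.299/1.43) × 37.55 × e^(−0.299×1.151) = 0.2091 × 37.55 × 0.7088 = 5.564 mg/L.
Minimum DO = 9.97 − 5.564 = 4.406 mg/L.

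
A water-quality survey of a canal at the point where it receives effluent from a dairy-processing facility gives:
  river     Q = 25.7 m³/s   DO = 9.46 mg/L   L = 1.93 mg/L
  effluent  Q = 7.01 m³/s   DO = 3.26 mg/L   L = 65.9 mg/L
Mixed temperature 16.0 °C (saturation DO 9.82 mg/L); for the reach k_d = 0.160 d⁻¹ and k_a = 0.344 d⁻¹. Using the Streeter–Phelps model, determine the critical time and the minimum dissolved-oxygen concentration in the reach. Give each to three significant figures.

t_c ≈ 3.44 d; minimum DO ≈ 5.62 mg/L

Mixed DO = (25.7×9.46 + 7.01×3.26)/(25.7+7.01) = 266.0/32.71 = 8.131 mg/L.
Mixed L₀ = (25.7×1.93 + 7.01×65.9)/(32.71) = 511.6/32.71 = 15.64 mg/L.
Initial deficit D₀ = C_s − DO₀ = 9.82 − 8.131 = 1.689 mg/L.
t_c = (1/0.1840) ln[(0.344/0.160)(1 − 1.689×0.1840/(0.160×15.64))] = 5.435 × ln(1.883) = 3.440 d.
D_c = (0.160/0.344) × 15.64 × e^(−0.160×3.440) = 0.4651 × 15.64 × 0.5768 = 4.195 mg/L.
Minimum DO = 9.82 − 4.195 = 5.625 mg/L.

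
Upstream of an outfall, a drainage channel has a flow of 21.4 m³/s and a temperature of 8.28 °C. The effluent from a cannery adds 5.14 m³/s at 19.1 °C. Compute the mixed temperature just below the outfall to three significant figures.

10.4 °C

Flow-weighted mixing: C = (Q_r C_r + Q_w C_w)/(Q_r + Q_w)
= (21.4×8.28 + 5.14×19.1)/(21.4 + 5.14) = 275.4/26.54 = 10.38 °C.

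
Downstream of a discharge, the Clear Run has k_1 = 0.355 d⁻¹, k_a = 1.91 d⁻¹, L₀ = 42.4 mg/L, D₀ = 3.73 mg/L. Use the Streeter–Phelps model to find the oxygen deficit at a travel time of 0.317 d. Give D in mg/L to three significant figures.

k_1 L₀/(k_a−k_1) = 0.355×42.4/(1.91−0.355) = 15.05/1.555 = 9.680 mg/L.
e^(−k_1 t) = e^(−0.355×0.3170) = 0.8936; e^(−k_a t) = e^(−1.91×0.3170) = 0.5458.
D = 9.680 × (0.8936 − 0.5458) + 3.73 × 0.5458 = 3.366 + 2.036 = 5.402 mg/L.

D ≈ 5.40 mg/L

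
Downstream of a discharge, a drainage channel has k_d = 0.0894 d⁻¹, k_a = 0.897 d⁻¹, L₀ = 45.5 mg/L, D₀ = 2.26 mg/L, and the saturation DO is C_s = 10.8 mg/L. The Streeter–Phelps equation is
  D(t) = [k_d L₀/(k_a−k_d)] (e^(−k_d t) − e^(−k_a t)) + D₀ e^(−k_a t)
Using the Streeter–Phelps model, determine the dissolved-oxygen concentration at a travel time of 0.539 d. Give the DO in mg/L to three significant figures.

k_d L₀/(k_a−k_d) = 0.0894×45.5/(0.897−0.0894) = 4.068/0.8076 = 5.037 mg/L.
e^(−k_d t) = e^(−0.0894×0.5390) = 0.9530; e^(−k_a t) = e^(−0.897×0.5390) = 0.6166.
D = 5.037 × (0.9530 − 0.6166) + 2.26 × 0.6166 = 1.694 + 1.394 = 3.088 mg/L.
DO = C_s − D = 10.8 − 3.088 = 7.712 mg/L.

DO ≈ 7.71 mg/L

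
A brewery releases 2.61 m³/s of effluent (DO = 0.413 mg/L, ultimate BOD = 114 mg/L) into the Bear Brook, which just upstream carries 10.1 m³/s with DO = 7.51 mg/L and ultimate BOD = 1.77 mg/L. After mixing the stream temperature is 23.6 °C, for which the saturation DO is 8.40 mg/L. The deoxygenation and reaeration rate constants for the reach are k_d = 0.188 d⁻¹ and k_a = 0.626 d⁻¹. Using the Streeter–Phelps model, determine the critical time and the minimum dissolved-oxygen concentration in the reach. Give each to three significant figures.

Mixed DO = (10.1×7.51 + 2.61×0.413)/(10.1+2.61) = 76.93/12.71 = 6.053 mg/L.
Mixed L₀ = (10.1×1.77 + 2.61×114)/(12.71) = 315.4/12.71 = 24.82 mg/L.
Initial deficit D₀ = C_s − DO₀ = 8.40 − 6.053 = 2.347 mg/L.
t_c = (1/0.4380) ln[(0.626/0.188)(1 − 2.347×0.4380/(0.188×24.82))] = 2.283 × ln(2.596) = 2.178 d.
D_c = (0.188/0.626) × 24.82 × e^(−0.188×2.178) = 0.3003 × 24.82 × 0.6640 = 4.949 mg/L.
Minimum DO = 8.40 − 4.949 = 3.451 mg/L.

t_c ≈ 2.18 d; minimum DO ≈ 3.45 mg/L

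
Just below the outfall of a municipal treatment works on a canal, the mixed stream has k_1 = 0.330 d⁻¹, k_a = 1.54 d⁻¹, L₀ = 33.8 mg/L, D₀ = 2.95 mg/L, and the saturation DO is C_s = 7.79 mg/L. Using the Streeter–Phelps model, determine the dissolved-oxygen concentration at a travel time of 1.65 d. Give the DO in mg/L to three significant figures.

DO ≈ 2.94 mg/L

k_1 L₀/(k_a−k_1) = 0.330×33.8/(1.54−0.330) = 11.15/1.210 = 9.218 mg/L.
e^(−k_1 t) = e^(−0.330×1.650) = 0.5801; e^(−k_a t) = e^(−1.54×1.650) = 0.07879.
D = 9.218 × (0.5801 − 0.07879) + 2.95 × 0.07879 = 4.621 + 0.2324 = 4.854 mg/L.
DO = C_s − D = 7.79 − 4.854 = 2.936 mg/L.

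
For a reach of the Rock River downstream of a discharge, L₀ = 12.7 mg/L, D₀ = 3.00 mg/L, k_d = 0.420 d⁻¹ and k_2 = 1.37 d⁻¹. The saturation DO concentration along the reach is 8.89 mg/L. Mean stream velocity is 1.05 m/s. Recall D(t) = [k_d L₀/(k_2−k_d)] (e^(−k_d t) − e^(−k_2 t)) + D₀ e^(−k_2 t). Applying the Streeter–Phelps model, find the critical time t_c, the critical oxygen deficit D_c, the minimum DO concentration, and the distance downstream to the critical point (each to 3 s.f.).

With k_2/k_d = 3.262 and 1 − D₀(k_2−k_d)/(k_d L₀) = 0.4657,
t_c = ln(3.262 × 0.4657) / (1.37 − 0.420) = ln(1.519) / 0.9500 = 0.4181/0.9500 = 0.4401 d.
L(t_c) = L₀ e^(−k_d t_c) = 12.7 × 0.8312 = 10.56 mg/L, and at the critical point k_2 D_c = k_d L, so D_c = (0.420/1.37) × 10.56 = 3.236 mg/L.
Minimum DO = C_s − D_c = 8.89 − 3.236 = 5.654 mg/L.
x_c = v t_c = 1.05 m/s × 0.4401 d × 86400 s/d = 39920 m ≈ 39.9 km.

t_c ≈ 0.440 d; D_c ≈ 3.24 mg/L; min DO ≈ 5.65 mg/L; x_c ≈ 39.9 km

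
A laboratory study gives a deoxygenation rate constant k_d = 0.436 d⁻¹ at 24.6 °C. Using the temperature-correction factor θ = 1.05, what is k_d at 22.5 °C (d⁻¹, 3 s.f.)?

k_d(T₂) = k_d(T₁) · θ^(T₂−T₁) = 0.436 × 1.05^(22.5−24.6)
= 0.436 × 1.05^-2.10 = 0.436 × 0.9026 = 0.3935 d⁻¹.

k_d ≈ 0.394 d⁻¹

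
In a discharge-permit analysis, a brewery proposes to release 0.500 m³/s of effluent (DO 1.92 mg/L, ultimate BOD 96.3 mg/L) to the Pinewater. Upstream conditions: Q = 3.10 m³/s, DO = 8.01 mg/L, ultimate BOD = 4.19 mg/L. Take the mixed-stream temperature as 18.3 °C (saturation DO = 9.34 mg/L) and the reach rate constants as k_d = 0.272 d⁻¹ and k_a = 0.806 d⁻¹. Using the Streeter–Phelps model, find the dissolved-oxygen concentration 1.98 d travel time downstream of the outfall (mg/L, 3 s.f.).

Mixed DO = (3.10×8.01 + 0.500×1.92)/(3.10+0.500) = 25.79/3.600 = 7.164 mg/L.
Mixed L₀ = (3.10×4.19 + 0.500×96.3)/(3.600) = 61.14/3.600 = 16.98 mg/L.
Initial deficit D₀ = C_s − DO₀ = 9.34 − 7.164 = 2.176 mg/L.
D(1.98) = [0.272×16.98/(0.806−0.272)](e^(−0.272×1.98) − e^(−0.806×1.98)) + 2.176 e^(−0.806×1.98)
= 8.651 × (0.5836 − 0.2027) + 2.176 × 0.2027 = 3.736 mg/L.
DO = 9.34 − 3.736 = 5.604 mg/L.

DO ≈ 5.60 mg/L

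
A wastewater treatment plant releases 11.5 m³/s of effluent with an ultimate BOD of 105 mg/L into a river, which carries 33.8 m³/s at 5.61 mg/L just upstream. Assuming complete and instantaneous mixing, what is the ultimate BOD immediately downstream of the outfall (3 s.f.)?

Flow-weighted mixing: C = (Q_r C_r + Q_w C_w)/(Q_r + Q_w)
= (33.8×5.61 + 11.5×105)/(33.8 + 11.5) = 1397/45.30 = 30.84 mg/L.

30.8 mg/L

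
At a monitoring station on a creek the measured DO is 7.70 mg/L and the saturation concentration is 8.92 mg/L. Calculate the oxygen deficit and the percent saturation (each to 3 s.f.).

D = C_s − C = 8.92 − 7.70 = 1.22 mg/L.
% saturation = 7.70/8.92 × 100 = 86.3 %.

D ≈ 1.22 mg/L; 86.3 % saturation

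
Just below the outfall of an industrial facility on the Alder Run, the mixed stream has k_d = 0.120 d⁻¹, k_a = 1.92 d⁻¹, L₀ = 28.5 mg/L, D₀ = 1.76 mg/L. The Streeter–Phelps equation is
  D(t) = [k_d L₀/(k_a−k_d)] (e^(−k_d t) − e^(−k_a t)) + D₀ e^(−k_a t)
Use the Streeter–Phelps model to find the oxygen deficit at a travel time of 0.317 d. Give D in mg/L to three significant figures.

k_d L₀/(k_a−k_d) = 0.120×28.5/(1.92−0.120) = 3.420/1.800 = 1.900 mg/L.
e^(−k_d t) = e^(−0.120×0.3170) = 0.9627; e^(−k_a t) = e^(−1.92×0.3170) = 0.5441.
D = 1.900 × (0.9627 − 0.5441) + 1.76 × 0.5441 = 0.7953 + 0.9576 = 1.753 mg/L.

D ≈ 1.75 mg/L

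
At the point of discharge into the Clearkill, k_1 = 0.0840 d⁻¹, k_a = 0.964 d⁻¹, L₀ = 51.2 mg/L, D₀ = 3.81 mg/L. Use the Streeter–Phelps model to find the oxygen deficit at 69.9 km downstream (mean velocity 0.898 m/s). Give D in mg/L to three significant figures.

Travel time t = x/v = 69.9 km / (0.898 m/s) = 69900 m / 0.898 m/s = 77840 s = 0.9009 d.
k_1 L₀/(k_a−k_1) = 0.0840×51.2/(0.964−0.0840) = 4.301/0.8800 = 4.887 mg/L.
e^(−k_1 t) = e^(−0.0840×0.9009) = 0.9271; e^(−k_a t) = e^(−0.964×0.9009) = 0.4196.
D = 4.887 × (0.9271 − 0.4196) + 3.81 × 0.4196 = 2.480 + 1.599 = 4.079 mg/L.

D ≈ 4.08 mg/L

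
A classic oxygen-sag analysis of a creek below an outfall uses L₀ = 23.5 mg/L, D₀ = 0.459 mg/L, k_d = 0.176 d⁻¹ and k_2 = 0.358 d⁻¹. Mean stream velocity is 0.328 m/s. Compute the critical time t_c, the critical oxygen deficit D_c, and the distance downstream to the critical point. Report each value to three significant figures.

t_c ≈ 3.79 d; D_c ≈ 5.93 mg/L; x_c ≈ 107 km

With k_2/k_d = 2.034 and 1 − D₀(k_2−k_d)/(k_d L₀) = 0.9798,
t_c = ln(2.034 × 0.9798) / (0.358 − 0.176) = ln(1.993) / 0.1820 = 0.6896/0.1820 = 3.789 d.
L(t_c) = L₀ e^(−k_d t_c) = 23.5 × 0.5133 = 12.06 mg/L, and at the critical point k_2 D_c = k_d L, so D_c = (0.176/0.358) × 12.06 = 5.930 mg/L.
x_c = v t_c = 0.328 m/s × 3.789 d × 86400 s/d = 107400 m ≈ 107 km.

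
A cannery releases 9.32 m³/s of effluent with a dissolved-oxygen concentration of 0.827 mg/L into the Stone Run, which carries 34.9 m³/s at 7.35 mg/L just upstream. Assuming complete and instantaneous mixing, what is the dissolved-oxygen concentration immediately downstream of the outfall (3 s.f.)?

5.98 mg/L

Flow-weighted mixing: C = (Q_r C_r + Q_w C_w)/(Q_r + Q_w)
= (34.9×7.35 + 9.32×0.827)/(34.9 + 9.32) = 264.2/44.22 = 5.975 mg/L.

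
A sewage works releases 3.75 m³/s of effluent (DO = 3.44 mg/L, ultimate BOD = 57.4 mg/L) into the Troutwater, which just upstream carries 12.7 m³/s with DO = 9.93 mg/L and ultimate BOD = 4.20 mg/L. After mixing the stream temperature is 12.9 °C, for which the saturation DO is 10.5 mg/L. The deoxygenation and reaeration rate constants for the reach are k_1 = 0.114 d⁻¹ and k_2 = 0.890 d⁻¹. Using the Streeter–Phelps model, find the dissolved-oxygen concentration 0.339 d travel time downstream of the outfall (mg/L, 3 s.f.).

Mixed DO = (12.7×9.93 + 3.75×3.44)/(12.7+3.75) = 139.0/16.45 = 8.451 mg/L.
Mixed L₀ = (12.7×4.20 + 3.75×57.4)/(16.45) = 268.6/16.45 = 16.33 mg/L.
Initial deficit D₀ = C_s − DO₀ = 10.5 − 8.451 = 2.049 mg/L.
D(0.339) = [0.114×16.33/(0.890−0.114)](e^(−0.114×0.339) − e^(−0.890×0.339)) + 2.049 e^(−0.890×0.339)
= 2.399 × (0.9621 − 0.7396) + 2.049 × 0.7396 = 2.049 mg/L.
DO = 10.5 − 2.049 = 8.451 mg/L.

DO ≈ 8.45 mg/L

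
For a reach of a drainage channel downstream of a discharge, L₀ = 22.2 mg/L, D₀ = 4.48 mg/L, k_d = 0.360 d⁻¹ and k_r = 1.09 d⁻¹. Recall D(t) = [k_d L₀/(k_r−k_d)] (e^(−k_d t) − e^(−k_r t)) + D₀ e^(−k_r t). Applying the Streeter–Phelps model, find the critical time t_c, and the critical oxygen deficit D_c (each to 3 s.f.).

t_c ≈ 0.797 d; D_c ≈ 5.50 mg/L

At the critical point dD/dt = 0, so k_d L₀ e^(−k_d t) = k_r D. Substituting D(t) from the Streeter–Phelps equation and solving for t gives
t_c = ln[(k_r/k_d)(1 − D₀(k_r−k_d)/(k_d L₀))] / (k_r−k_d).
Here k_r−k_d = 0.7300 d⁻¹ and 1 − D₀(k_r−k_d)/(k_d L₀) = 1 − 4.48×0.7300/(0.360×22.2) = 0.5908, so
t_c = ln(3.028 × 0.5908) / 0.7300 = 0.5815 / 0.7300 = 0.7966 d.
D_c = (k_d/k_r) L₀ e^(−k_d t_c) = (0.360/1.09) × 22.2 × e^(−0.360×0.7966) = 0.3303 × 22.2 × 0.7507 = 5.504 mg/L.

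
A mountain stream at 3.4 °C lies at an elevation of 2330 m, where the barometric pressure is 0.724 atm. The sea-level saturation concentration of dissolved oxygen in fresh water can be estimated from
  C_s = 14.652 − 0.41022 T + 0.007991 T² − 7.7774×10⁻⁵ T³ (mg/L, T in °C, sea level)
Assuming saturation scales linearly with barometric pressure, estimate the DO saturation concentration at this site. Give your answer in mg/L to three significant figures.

At sea level: C_s = 14.652 − 0.41022×3.4 + 0.007991×3.4² − 7.7774×10⁻⁵×3.4³ = 13.35 mg/L.
Pressure correction: C_s' = 13.35 × 0.724 = 9.663 mg/L.

C_s ≈ 9.66 mg/L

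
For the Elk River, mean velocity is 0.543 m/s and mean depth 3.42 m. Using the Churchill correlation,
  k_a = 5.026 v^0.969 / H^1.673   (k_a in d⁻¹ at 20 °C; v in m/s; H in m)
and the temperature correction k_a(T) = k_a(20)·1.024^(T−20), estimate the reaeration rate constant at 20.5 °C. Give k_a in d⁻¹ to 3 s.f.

k_a(20) = 5.026 × 0.543^0.969 / 3.42^1.673 = 5.026 × 0.5534 / 7.824 = 0.3555 d⁻¹.
k_a(20.5) = 0.3555 × 1.024^(20.5−20) = 0.3555 × 1.012 = 0.3597 d⁻¹.

k_a ≈ 0.360 d⁻¹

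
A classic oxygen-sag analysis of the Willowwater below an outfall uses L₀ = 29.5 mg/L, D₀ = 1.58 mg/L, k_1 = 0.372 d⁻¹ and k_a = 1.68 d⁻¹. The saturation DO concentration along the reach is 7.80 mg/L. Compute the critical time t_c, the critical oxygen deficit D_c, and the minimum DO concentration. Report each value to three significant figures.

t_c ≈ 0.993 d; D_c ≈ 4.51 mg/L; min DO ≈ 3.29 mg/L

t_c = [1/(k_a−k_1)] ln[(k_a/k_1)(1 − D₀(k_a−k_1)/(k_1 L₀))]
= [1/(1.68−0.372)] ln[(1.68/0.372)(1 − 1.58×1.308/(0.372×29.5))]
= (1/1.308) ln[4.516 × 0.8117] = 0.7645 × ln(3.666) = 0.7645 × 1.299 = 0.9931 d.
D_c = (k_1/k_a) L₀ e^(−k_1 t_c) = (0.372/1.68) × 29.5 × e^(−0.372×0.9931) = 0.2214 × 29.5 × 0.6911 = 4.514 mg/L.
Minimum DO = C_s − D_c = 7.80 − 4.514 = 3.286 mg/L.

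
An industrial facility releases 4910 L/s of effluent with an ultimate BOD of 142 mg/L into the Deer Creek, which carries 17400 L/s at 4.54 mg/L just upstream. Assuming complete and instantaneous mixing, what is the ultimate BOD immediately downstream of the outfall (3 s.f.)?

34.8 mg/L

Flow-weighted mixing: C = (Q_r C_r + Q_w C_w)/(Q_r + Q_w)
= (17400×4.54 + 4910×142)/(17400 + 4910) = 776200/22310 = 34.79 mg/L.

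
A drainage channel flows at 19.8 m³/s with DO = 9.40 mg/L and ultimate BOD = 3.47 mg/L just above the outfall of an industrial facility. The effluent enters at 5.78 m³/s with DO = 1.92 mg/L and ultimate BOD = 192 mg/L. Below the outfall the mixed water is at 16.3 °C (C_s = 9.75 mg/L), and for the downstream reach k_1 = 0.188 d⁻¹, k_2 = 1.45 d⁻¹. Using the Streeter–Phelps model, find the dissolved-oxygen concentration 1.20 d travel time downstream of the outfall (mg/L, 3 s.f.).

Mixed DO = (19.8×9.40 + 5.78×1.92)/(19.8+5.78) = 197.2/25.58 = 7.710 mg/L.
Mixed L₀ = (19.8×3.47 + 5.78×192)/(25.58) = 1178/25.58 = 46.07 mg/L.
Initial deficit D₀ = C_s − DO₀ = 9.75 − 7.710 = 2.040 mg/L.
D(1.20) = [0.188×46.07/(1.45−0.188)](e^(−0.188×1.20) − e^(−1.45×1.20)) + 2.040 e^(−1.45×1.20)
= 6.863 × (0.7980 − 0.1755) + 2.040 × 0.1755 = 4.630 mg/L.
DO = 9.75 − 4.630 = 5.120 mg/L.

DO ≈ 5.12 mg/L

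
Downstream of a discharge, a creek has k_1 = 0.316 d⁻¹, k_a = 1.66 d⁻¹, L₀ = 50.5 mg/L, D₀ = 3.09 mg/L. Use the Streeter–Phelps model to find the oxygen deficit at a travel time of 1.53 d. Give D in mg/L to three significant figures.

k_1 L₀/(k_a−k_1) = 0.316×50.5/(1.66−0.316) = 15.96/1.344 = 11.87 mg/L.
e^(−k_1 t) = e^(−0.316×1.530) = 0.6166; e^(−k_a t) = e^(−1.66×1.530) = 0.07888.
D = 11.87 × (0.6166 − 0.07888) + 3.09 × 0.07888 = 6.385 + 0.2437 = 6.629 mg/L.

D ≈ 6.63 mg/L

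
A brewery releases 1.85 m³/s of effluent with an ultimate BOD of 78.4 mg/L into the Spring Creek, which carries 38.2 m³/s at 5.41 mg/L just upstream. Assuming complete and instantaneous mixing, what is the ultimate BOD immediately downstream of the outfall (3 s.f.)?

8.78 mg/L

Flow-weighted mixing: C = (Q_r C_r + Q_w C_w)/(Q_r + Q_w)
= (38.2×5.41 + 1.85×78.4)/(38.2 + 1.85) = 351.7/40.05 = 8.782 mg/L.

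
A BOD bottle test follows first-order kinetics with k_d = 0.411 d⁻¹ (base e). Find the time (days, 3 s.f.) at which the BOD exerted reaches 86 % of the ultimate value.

y/L₀ = 1 − e^(−k_d t) = 0.86 ⇒ e^(−k_d t) = 0.140
t = −ln(0.140) / 0.411 = 1.966 / 0.411 = 4.784 d.

t ≈ 4.78 d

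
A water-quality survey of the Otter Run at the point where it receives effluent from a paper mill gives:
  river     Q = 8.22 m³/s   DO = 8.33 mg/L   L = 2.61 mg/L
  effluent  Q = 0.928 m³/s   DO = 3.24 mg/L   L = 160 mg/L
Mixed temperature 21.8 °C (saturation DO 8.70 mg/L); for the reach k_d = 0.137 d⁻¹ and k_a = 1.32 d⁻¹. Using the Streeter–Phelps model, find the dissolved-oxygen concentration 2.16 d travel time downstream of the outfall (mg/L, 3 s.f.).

DO ≈ 7.17 mg/L

Mixed DO = (8.22×8.33 + 0.928×3.24)/(8.22+0.928) = 71.48/9.148 = 7.814 mg/L.
Mixed L₀ = (8.22×2.61 + 0.928×160)/(9.148) = 169.9/9.148 = 18.58 mg/L.
Initial deficit D₀ = C_s − DO₀ = 8.70 − 7.814 = 0.8863 mg/L.
D(2.16) = [0.137×18.58/(1.32−0.137)](e^(−0.137×2.16) − e^(−1.32×2.16)) + 0.8863 e^(−1.32×2.16)
= 2.151 × (0.7438 − 0.05777) + 0.8863 × 0.05777 = 1.527 mg/L.
DO = 8.70 − 1.527 = 7.173 mg/L.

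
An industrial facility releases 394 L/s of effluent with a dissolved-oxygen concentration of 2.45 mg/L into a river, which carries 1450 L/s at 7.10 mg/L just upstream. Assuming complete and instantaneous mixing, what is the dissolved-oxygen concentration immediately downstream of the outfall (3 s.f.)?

6.11 mg/L

Flow-weighted mixing: C = (Q_r C_r + Q_w C_w)/(Q_r + Q_w)
= (1450×7.10 + 394×2.45)/(1450 + 394) = 11260/1844 = 6.106 mg/L.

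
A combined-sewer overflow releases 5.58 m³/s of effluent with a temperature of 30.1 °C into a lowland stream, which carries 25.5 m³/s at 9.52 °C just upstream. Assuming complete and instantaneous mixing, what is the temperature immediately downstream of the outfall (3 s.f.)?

13.2 °C

Flow-weighted mixing: C = (Q_r C_r + Q_w C_w)/(Q_r + Q_w)
= (25.5×9.52 + 5.58×30.1)/(25.5 + 5.58) = 410.7/31.08 = 13.21 °C.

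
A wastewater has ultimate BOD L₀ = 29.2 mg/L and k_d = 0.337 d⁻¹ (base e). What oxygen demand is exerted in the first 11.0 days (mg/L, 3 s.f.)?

y_t = L₀(1 − e^(−k_d t)) = 29.2 × (1 − e^(−0.337×11.0))
= 29.2 × (1 − 0.02455) = 29.2 × 0.9754 = 28.48 mg/L.

y ≈ 28.5 mg/L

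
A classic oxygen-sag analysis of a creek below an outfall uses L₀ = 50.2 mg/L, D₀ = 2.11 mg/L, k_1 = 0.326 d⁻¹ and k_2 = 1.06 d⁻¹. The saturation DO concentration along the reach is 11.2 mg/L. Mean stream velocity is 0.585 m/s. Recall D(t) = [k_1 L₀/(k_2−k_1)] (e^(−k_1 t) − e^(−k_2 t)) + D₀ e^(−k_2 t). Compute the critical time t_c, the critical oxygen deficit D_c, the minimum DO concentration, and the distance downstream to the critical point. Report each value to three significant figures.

t_c ≈ 1.47 d; D_c ≈ 9.56 mg/L; min DO ≈ 1.64 mg/L; x_c ≈ 74.3 km

At the critical point dD/dt = 0, so k_1 L₀ e^(−k_1 t) = k_2 D. Substituting D(t) from the Streeter–Phelps equation and solving for t gives
t_c = ln[(k_2/k_1)(1 − D₀(k_2−k_1)/(k_1 L₀))] / (k_2−k_1).
Here k_2−k_1 = 0.7340 d⁻¹ and 1 − D₀(k_2−k_1)/(k_1 L₀) = 1 − 2.11×0.7340/(0.326×50.2) = 0.9054, so
t_c = ln(3.252 × 0.9054) / 0.7340 = 1.080 / 0.7340 = 1.471 d.
D_c = (k_1/k_2) L₀ e^(−k_1 t_c) = (0.326/1.06) × 50.2 × e^(−0.326×1.471) = 0.3075 × 50.2 × 0.6191 = 9.558 mg/L.
Minimum DO = C_s − D_c = 11.2 − 9.558 = 1.642 mg/L.
x_c = v t_c = 0.585 m/s × 1.471 d × 86400 s/d = 74350 m ≈ 74.3 km.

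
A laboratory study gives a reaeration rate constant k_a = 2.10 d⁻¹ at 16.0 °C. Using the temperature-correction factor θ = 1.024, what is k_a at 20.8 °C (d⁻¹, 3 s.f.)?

k_a ≈ 2.35 d⁻¹

k_a(T₂) = k_a(T₁) · θ^(T₂−T₁) = 2.10 × 1.024^(20.8−16.0)
= 2.10 × 1.024^4.80 = 2.10 × 1.121 = 2.353 d⁻¹.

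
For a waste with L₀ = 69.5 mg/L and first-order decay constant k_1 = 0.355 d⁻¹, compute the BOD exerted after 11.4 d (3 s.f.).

y ≈ 68.3 mg/L

y_t = L₀(1 − e^(−k_1 t)) = 69.5 × (1 − e^(−0.355×11.4))
= 69.5 × (1 − 0.01747) = 69.5 × 0.9825 = 68.29 mg/L.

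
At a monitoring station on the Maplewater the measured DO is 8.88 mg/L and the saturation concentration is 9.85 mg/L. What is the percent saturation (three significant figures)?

% saturation = C/C_s × 100 = 8.88/9.85 × 100 = 90.2 %.

90.2 % saturation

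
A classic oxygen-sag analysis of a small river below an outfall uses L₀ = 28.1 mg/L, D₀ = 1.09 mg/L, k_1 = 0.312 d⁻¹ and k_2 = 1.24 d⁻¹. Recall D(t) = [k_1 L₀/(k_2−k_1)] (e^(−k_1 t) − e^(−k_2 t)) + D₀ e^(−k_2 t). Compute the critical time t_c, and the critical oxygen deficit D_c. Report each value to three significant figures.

At the critical point dD/dt = 0, so k_1 L₀ e^(−k_1 t) = k_2 D. Substituting D(t) from the Streeter–Phelps equation and solving for t gives
t_c = ln[(k_2/k_1)(1 − D₀(k_2−k_1)/(k_1 L₀))] / (k_2−k_1).
Here k_2−k_1 = 0.9280 d⁻¹ and 1 − D₀(k_2−k_1)/(k_1 L₀) = 1 − 1.09×0.9280/(0.312×28.1) = 0.8846, so
t_c = ln(3.974 × 0.8846) / 0.9280 = 1.257 / 0.9280 = 1.355 d.
L(t_c) = L₀ e^(−k_1 t_c) = 28.1 × 0.6553 = 18.41 mg/L, and at the critical point k_2 D_c = k_1 L, so D_c = (0.312/1.24) × 18.41 = 4.633 mg/L.

t_c ≈ 1.35 d; D_c ≈ 4.63 mg/L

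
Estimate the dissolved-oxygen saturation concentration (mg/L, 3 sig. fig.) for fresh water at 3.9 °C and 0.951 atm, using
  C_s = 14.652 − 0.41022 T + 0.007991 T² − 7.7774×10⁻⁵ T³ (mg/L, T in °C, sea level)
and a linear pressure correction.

At sea level: C_s = 14.652 − 0.41022×3.9 + 0.007991×3.9² − 7.7774×10⁻⁵×3.9³ = 13.17 mg/L.
Pressure correction: C_s' = 13.17 × 0.951 = 12.52 mg/L.

C_s ≈ 12.5 mg/L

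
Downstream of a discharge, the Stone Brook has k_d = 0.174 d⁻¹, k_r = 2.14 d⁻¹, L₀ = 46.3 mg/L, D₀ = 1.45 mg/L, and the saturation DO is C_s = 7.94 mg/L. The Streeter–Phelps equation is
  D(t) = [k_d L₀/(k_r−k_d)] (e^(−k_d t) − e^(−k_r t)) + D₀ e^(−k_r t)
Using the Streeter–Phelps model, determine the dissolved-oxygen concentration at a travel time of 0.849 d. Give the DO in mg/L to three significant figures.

k_d L₀/(k_r−k_d) = 0.174×46.3/(2.14−0.174) = 8.056/1.966 = 4.098 mg/L.
e^(−k_d t) = e^(−0.174×0.8490) = 0.8627; e^(−k_r t) = e^(−2.14×0.8490) = 0.1625.
D = 4.098 × (0.8627 − 0.1625) + 1.45 × 0.1625 = 2.869 + 0.2357 = 3.105 mg/L.
DO = C_s − D = 7.94 − 3.105 = 4.835 mg/L.

DO ≈ 4.84 mg/L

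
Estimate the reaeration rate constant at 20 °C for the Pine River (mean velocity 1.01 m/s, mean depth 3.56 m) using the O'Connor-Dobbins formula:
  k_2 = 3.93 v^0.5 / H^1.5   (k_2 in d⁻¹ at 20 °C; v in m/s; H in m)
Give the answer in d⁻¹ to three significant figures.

k_2 = 3.93 × 1.01^0.5 / 3.56^1.5 = 3.93 × 1.005 / 6.717 = 0.5880 d⁻¹.

k_2 ≈ 0.588 d⁻¹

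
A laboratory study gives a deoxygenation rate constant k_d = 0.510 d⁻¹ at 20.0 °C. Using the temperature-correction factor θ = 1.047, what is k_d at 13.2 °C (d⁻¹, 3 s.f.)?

k_d(T₂) = k_d(T₁) · θ^(T₂−T₁) = 0.510 × 1.047^(13.2−20.0)
= 0.510 × 1.047^-6.80 = 0.510 × 0.7317 = 0.3732 d⁻¹.

k_d ≈ 0.373 d⁻¹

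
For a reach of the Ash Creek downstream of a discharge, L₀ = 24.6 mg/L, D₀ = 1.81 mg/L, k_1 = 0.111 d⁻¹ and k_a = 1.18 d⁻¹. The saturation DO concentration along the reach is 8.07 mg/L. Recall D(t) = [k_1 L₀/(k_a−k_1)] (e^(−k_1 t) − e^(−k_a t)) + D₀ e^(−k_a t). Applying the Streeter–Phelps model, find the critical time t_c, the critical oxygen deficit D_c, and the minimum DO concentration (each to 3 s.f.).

t_c ≈ 1.06 d; D_c ≈ 2.06 mg/L; min DO ≈ 6.01 mg/L

At the critical point dD/dt = 0, so k_1 L₀ e^(−k_1 t) = k_a D. Substituting D(t) from the Streeter–Phelps equation and solving for t gives
t_c = ln[(k_a/k_1)(1 − D₀(k_a−k_1)/(k_1 L₀))] / (k_a−k_1).
Here k_a−k_1 = 1.069 d⁻¹ and 1 − D₀(k_a−k_1)/(k_1 L₀) = 1 − 1.81×1.069/(0.111×24.6) = 0.2914, so
t_c = ln(10.63 × 0.2914) / 1.069 = 1.131 / 1.069 = 1.058 d.
L(t_c) = L₀ e^(−k_1 t_c) = 24.6 × 0.8892 = 21.87 mg/L, and at the critical point k_a D_c = k_1 L, so D_c = (0.111/1.18) × 21.87 = 2.058 mg/L.
Minimum DO = C_s − D_c = 8.07 − 2.058 = 6.012 mg/L.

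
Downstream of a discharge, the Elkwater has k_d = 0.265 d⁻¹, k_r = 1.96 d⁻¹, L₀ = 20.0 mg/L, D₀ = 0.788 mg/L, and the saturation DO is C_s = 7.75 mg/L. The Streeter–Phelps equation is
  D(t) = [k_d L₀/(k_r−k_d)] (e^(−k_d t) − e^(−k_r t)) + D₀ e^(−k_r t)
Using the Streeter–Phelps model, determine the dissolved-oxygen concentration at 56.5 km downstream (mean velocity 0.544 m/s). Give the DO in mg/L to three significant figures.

Travel time t = x/v = 56.5 km / (0.544 m/s) = 56500 m / 0.544 m/s = 103900 s = 1.202 d.
k_d L₀/(k_r−k_d) = 0.265×20.0/(1.96−0.265) = 5.300/1.695 = 3.127 mg/L.
e^(−k_d t) = e^(−0.265×1.202) = 0.7272; e^(−k_r t) = e^(−1.96×1.202) = 0.09479.
D = 3.127 × (0.7272 − 0.09479) + 0.788 × 0.09479 = 1.977 + 0.07469 = 2.052 mg/L.
DO = C_s − D = 7.75 − 2.052 = 5.698 mg/L.

DO ≈ 5.70 mg/L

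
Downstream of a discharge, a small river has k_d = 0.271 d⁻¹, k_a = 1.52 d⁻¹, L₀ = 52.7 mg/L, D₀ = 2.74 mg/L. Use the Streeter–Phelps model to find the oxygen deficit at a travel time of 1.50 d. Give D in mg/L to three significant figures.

k_d L₀/(k_a−k_d) = 0.271×52.7/(1.52−0.271) = 14.28/1.249 = 11.43 mg/L.
e^(−k_d t) = e^(−0.271×1.500) = 0.6660; e^(−k_a t) = e^(−1.52×1.500) = 0.1023.
D = 11.43 × (0.6660 − 0.1023) + 2.74 × 0.1023 = 6.446 + 0.2803 = 6.726 mg/L.

D ≈ 6.73 mg/L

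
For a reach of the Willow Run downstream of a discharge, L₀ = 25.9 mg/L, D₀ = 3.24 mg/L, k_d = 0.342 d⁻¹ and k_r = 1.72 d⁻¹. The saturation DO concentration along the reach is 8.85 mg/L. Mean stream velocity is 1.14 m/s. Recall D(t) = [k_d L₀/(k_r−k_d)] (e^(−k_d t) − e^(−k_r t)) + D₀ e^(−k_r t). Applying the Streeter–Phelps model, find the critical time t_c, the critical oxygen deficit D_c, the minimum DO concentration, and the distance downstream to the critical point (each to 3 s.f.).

t_c ≈ 0.663 d; D_c ≈ 4.10 mg/L; min DO ≈ 4.75 mg/L; x_c ≈ 65.3 km

t_c = [1/(k_r−k_d)] ln[(k_r/k_d)(1 − D₀(k_r−k_d)/(k_d L₀))]
= [1/(1.72−0.342)] ln[(1.72/0.342)(1 − 3.24×1.378/(0.342×25.9))]
= (1/1.378) ln[5.029 × 0.4960] = 0.7257 × ln(2.494) = 0.7257 × 0.9140 = 0.6633 d.
D_c = (k_d/k_r) L₀ e^(−k_d t_c) = (0.342/1.72) × 25.9 × e^(−0.342×0.6633) = 0.1988 × 25.9 × 0.7970 = 4.105 mg/L.
Minimum DO = C_s − D_c = 8.85 − 4.105 = 4.745 mg/L.
x_c = v t_c = 1.14 m/s × 0.6633 d × 86400 s/d = 65330 m ≈ 65.3 km.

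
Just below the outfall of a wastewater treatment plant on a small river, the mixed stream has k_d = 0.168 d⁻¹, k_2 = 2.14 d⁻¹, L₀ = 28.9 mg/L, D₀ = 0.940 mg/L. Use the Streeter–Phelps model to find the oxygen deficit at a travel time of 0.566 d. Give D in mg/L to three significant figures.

k_d L₀/(k_2−k_d) = 0.168×28.9/(2.14−0.168) = 4.855/1.972 = 2.462 mg/L.
e^(−k_d t) = e^(−0.168×0.5660) = 0.9093; e^(−k_2 t) = e^(−2.14×0.5660) = 0.2978.
D = 2.462 × (0.9093 − 0.2978) + 0.940 × 0.2978 = 1.505 + 0.2800 = 1.785 mg/L.

D ≈ 1.79 mg/L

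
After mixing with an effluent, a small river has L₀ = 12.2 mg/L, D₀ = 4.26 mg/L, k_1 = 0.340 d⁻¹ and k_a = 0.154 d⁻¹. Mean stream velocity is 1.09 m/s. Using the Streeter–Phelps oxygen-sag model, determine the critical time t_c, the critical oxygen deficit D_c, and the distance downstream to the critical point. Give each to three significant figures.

t_c ≈ 3.32 d; D_c ≈ 8.72 mg/L; x_c ≈ 312 km

At the critical point dD/dt = 0, so k_1 L₀ e^(−k_1 t) = k_a D. Substituting D(t) from the Streeter–Phelps equation and solving for t gives
t_c = ln[(k_a/k_1)(1 − D₀(k_a−k_1)/(k_1 L₀))] / (k_a−k_1).
Here k_a−k_1 = -0.1860 d⁻¹ and 1 − D₀(k_a−k_1)/(k_1 L₀) = 1 − 4.26×-0.1860/(0.340×12.2) = 1.191, so
t_c = ln(0.4529 × 1.191) / -0.1860 = -0.6172 / -0.1860 = 3.318 d.
L(t_c) = L₀ e^(−k_1 t_c) = 12.2 × 0.3236 = 3.948 mg/L, and at the critical point k_a D_c = k_1 L, so D_c = (0.340/0.154) × 3.948 = 8.717 mg/L.
x_c = v t_c = 1.09 m/s × 3.318 d × 86400 s/d = 312500 m ≈ 312 km.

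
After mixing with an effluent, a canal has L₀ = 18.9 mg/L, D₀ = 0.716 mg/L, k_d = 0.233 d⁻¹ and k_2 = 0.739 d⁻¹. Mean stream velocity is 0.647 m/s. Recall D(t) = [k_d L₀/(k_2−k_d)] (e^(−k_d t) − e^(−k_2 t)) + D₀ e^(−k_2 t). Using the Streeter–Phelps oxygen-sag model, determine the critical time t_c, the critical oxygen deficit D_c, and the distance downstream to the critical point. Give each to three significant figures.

t_c ≈ 2.11 d; D_c ≈ 3.64 mg/L; x_c ≈ 118 km

At the critical point dD/dt = 0, so k_d L₀ e^(−k_d t) = k_2 D. Substituting D(t) from the Streeter–Phelps equation and solving for t gives
t_c = ln[(k_2/k_d)(1 − D₀(k_2−k_d)/(k_d L₀))] / (k_2−k_d).
Here k_2−k_d = 0.5060 d⁻¹ and 1 − D₀(k_2−k_d)/(k_d L₀) = 1 − 0.716×0.5060/(0.233×18.9) = 0.9177, so
t_c = ln(3.172 × 0.9177) / 0.5060 = 1.068 / 0.5060 = 2.111 d.
D_c = (k_d/k_2) L₀ e^(−k_d t_c) = (0.233/0.739) × 18.9 × e^(−0.233×2.111) = 0.3153 × 18.9 × 0.6114 = 3.643 mg/L.
x_c = v t_c = 0.647 m/s × 2.111 d × 86400 s/d = 118000 m ≈ 118 km.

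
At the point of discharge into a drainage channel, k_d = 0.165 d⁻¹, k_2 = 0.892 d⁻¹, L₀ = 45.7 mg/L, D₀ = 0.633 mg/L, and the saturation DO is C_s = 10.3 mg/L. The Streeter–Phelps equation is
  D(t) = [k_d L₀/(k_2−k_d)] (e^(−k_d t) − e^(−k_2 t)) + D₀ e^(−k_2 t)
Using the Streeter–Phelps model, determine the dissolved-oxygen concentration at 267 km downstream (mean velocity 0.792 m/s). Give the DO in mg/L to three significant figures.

DO ≈ 5.15 mg/L

Travel time t = x/v = 267 km / (0.792 m/s) = 267000 m / 0.792 m/s = 337100 s = 3.902 d.
k_d L₀/(k_2−k_d) = 0.165×45.7/(0.892−0.165) = 7.541/0.7270 = 10.37 mg/L.
e^(−k_d t) = e^(−0.165×3.902) = 0.5253; e^(−k_2 t) = e^(−0.892×3.902) = 0.03079.
D = 10.37 × (0.5253 − 0.03079) + 0.633 × 0.03079 = 5.129 + 0.01949 = 5.148 mg/L.
DO = C_s − D = 10.3 − 5.148 = 5.152 mg/L.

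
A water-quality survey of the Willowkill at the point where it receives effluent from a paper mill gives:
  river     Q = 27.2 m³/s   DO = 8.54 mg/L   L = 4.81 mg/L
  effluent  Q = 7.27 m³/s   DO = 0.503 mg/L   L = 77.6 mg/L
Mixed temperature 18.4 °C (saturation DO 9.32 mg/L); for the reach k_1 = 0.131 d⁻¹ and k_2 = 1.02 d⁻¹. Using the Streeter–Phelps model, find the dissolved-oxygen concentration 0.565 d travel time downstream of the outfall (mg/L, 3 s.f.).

Mixed DO = (27.2×8.54 + 7.27×0.503)/(27.2+7.27) = 235.9/34.47 = 6.845 mg/L.
Mixed L₀ = (27.2×4.81 + 7.27×77.6)/(34.47) = 695.0/34.47 = 20.16 mg/L.
Initial deficit D₀ = C_s − DO₀ = 9.32 − 6.845 = 2.475 mg/L.
D(0.565) = [0.131×20.16/(1.02−0.131)](e^(−0.131×0.565) − e^(−1.02×0.565)) + 2.475 e^(−1.02×0.565)
= 2.971 × (0.9287 − 0.5620) + 2.475 × 0.5620 = 2.480 mg/L.
DO = 9.32 − 2.480 = 6.840 mg/L.

DO ≈ 6.84 mg/L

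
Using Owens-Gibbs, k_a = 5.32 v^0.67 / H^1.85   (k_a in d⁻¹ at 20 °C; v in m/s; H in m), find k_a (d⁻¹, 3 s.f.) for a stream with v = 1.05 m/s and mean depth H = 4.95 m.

k_a = 5.32 × 1.05^0.67 / 4.95^1.85 = 5.32 × 1.033 / 19.28 = 0.2852 d⁻¹.

k_a ≈ 0.285 d⁻¹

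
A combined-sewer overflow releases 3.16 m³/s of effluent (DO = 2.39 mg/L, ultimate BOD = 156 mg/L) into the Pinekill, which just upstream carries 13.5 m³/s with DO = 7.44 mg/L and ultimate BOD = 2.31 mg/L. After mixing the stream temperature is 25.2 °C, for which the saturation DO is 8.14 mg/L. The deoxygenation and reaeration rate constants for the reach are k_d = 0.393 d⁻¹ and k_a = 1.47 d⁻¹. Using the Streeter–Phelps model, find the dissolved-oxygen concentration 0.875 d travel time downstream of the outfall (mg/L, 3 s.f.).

Mixed DO = (13.5×7.44 + 3.16×2.39)/(13.5+3.16) = 108.0/16.66 = 6.482 mg/L.
Mixed L₀ = (13.5×2.31 + 3.16×156)/(16.66) = 524.1/16.66 = 31.46 mg/L.
Initial deficit D₀ = C_s − DO₀ = 8.14 − 6.482 = 1.658 mg/L.
D(0.875) = [0.393×31.46/(1.47−0.393)](e^(−0.393×0.875) − e^(−1.47×0.875)) + 1.658 e^(−1.47×0.875)
= 11.48 × (0.7090 − 0.2763) + 1.658 × 0.2763 = 5.426 mg/L.
DO = 8.14 − 5.426 = 2.714 mg/L.

DO ≈ 2.71 mg/L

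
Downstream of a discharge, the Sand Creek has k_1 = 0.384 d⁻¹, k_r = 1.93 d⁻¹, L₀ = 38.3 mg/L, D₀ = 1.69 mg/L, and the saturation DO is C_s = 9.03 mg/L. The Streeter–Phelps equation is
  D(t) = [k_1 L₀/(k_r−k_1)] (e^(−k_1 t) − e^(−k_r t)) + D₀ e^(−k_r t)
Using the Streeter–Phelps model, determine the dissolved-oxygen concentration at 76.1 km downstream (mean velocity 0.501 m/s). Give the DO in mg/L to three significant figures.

DO ≈ 4.45 mg/L

Travel time t = x/v = 76.1 km / (0.501 m/s) = 76100 m / 0.501 m/s = 151900 s = 1.758 d.
k_1 L₀/(k_r−k_1) = 0.384×38.3/(1.93−0.384) = 14.71/1.546 = 9.513 mg/L.
e^(−k_1 t) = e^(−0.384×1.758) = 0.5091; e^(−k_r t) = e^(−1.93×1.758) = 0.03361.
D = 9.513 × (0.5091 − 0.03361) + 1.69 × 0.03361 = 4.523 + 0.05679 = 4.580 mg/L.
DO = C_s − D = 9.03 − 4.580 = 4.450 mg/L.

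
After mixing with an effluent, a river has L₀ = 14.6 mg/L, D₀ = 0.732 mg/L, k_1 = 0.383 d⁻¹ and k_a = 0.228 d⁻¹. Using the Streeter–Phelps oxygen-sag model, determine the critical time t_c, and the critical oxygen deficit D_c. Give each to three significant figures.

t_c = [1/(k_a−k_1)] ln[(k_a/k_1)(1 − D₀(k_a−k_1)/(k_1 L₀))]
= [1/(0.228−0.383)] ln[(0.228/0.383)(1 − 0.732×-0.1550/(0.383×14.6))]
= (1/-0.1550) ln[0.5953 × 1.020] = -6.452 × ln(0.6074) = -6.452 × -0.4986 = 3.217 d.
L(t_c) = L₀ e^(−k_1 t_c) = 14.6 × 0.2917 = 4.259 mg/L, and at the critical point k_a D_c = k_1 L, so D_c = (0.383/0.228) × 4.259 = 7.154 mg/L.

t_c ≈ 3.22 d; D_c ≈ 7.15 mg/L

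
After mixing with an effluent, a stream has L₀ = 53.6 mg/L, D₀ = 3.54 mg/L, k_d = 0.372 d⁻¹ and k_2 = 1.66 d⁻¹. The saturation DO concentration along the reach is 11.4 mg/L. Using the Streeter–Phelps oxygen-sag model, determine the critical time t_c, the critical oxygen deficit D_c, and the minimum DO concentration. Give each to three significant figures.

At the critical point dD/dt = 0, so k_d L₀ e^(−k_d t) = k_2 D. Substituting D(t) from the Streeter–Phelps equation and solving for t gives
t_c = ln[(k_2/k_d)(1 − D₀(k_2−k_d)/(k_d L₀))] / (k_2−k_d).
Here k_2−k_d = 1.288 d⁻¹ and 1 − D₀(k_2−k_d)/(k_d L₀) = 1 − 3.54×1.288/(0.372×53.6) = 0.7713, so
t_c = ln(4.462 × 0.7713) / 1.288 = 1.236 / 1.288 = 0.9597 d.
L(t_c) = L₀ e^(−k_d t_c) = 53.6 × 0.6998 = 37.51 mg/L, and at the critical point k_2 D_c = k_d L, so D_c = (0.372/1.66) × 37.51 = 8.405 mg/L.
Minimum DO = C_s − D_c = 11.4 − 8.405 = 2.995 mg/L.

t_c ≈ 0.960 d; D_c ≈ 8.41 mg/L; min DO ≈ 2.99 mg/L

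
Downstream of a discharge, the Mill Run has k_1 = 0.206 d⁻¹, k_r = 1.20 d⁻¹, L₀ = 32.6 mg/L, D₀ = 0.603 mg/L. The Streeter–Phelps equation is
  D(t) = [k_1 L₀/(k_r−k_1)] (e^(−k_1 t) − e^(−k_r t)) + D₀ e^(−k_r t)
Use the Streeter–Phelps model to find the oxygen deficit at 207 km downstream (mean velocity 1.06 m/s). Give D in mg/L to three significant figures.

D ≈ 3.83 mg/L

Travel time t = x/v = 207 km / (1.06 m/s) = 207000 m / 1.06 m/s = 195300 s = 2.260 d.
k_1 L₀/(k_r−k_1) = 0.206×32.6/(1.20−0.206) = 6.716/0.9940 = 6.756 mg/L.
e^(−k_1 t) = e^(−0.206×2.260) = 0.6278; e^(−k_r t) = e^(−1.20×2.260) = 0.06639.
D = 6.756 × (0.6278 − 0.06639) + 0.603 × 0.06639 = 3.793 + 0.04003 = 3.833 mg/L.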